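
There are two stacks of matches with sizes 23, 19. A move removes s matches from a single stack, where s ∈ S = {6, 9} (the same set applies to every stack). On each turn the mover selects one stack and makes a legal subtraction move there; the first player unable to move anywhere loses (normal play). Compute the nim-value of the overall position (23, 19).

All stacks use S = {6, 9}:
G(0) = 0
G(1) = mex{} = 0
G(2) = mex{} = 0
G(3) = mex{} = 0
G(4) = mex{} = 0
G(5) = mex{} = 0
G(6) = mex{0} = 1
G(7) = mex{0} = 1
G(8) = mex{0} = 1
G(9) = mex{0,0} = 1
G(10) = mex{0,0} = 1
G(11) = mex{0,0} = 1
G(12) = mex{1,0} = 2
G(13) = mex{1,0} = 2
G(14) = mex{1,0} = 2
G(15) = mex{1,1} = 0
G(16) = mex{1,1} = 0
G(17) = mex{1,1} = 0
G(18) = mex{2,1} = 0
G(19) = mex{2,1} = 0
G(20) = mex{2,1} = 0
G(21) = mex{0,2} = 1
G(22) = mex{0,2} = 1
G(23) = mex{0,2} = 1
Stack A: G(23) = 1.
Stack B: G(19) = 0.
Combined Grundy value = 1 ⊕ 0 = 1.

1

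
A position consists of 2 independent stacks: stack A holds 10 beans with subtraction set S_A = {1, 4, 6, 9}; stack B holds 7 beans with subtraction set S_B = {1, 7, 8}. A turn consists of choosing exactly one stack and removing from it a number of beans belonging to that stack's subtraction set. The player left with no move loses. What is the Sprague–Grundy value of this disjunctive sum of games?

1

Stack A, S = {1, 4, 6, 9}:
n :  0  1  2  3  4  5  6  7  8  9 10
G :  0  1  0  1  2  0  1  0  1  2  0
G_A(10) = 0.
Stack B, S = {1, 7, 8}:
n : 0 1 2 3 4 5 6 7
G : 0 1 0 1 0 1 0 1
G_B(7) = 1.
Combined Grundy value = 0 ⊕ 1 = 1.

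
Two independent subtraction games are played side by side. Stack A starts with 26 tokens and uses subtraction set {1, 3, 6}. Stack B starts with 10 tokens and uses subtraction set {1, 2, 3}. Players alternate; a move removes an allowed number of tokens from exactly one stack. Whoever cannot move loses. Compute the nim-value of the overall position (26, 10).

0

Stack A, S = {1, 3, 6}:
n :  0  1  2  3  4  5  6  7  8  9 10 11 12 13 14 15 16 17 18 19 20 21 22 23 24 25 26
G :  0  1  0  1  0  1  2  3  2  0  1  0  1  0  1  2  3  2  0  1  0  1  0  1  2  3  2
G_A(26) = 2.
Stack B, S = {1, 2, 3}:
n :  0  1  2  3  4  5  6  7  8  9 10
G :  0  1  2  3  0  1  2  3  0  1  2
G_B(10) = 2.
Combined Grundy value = 2 ⊕ 2 = 0.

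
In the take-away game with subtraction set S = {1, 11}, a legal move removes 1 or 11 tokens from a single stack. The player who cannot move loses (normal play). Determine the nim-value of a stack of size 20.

0

n :  0  1  2  3  4  5  6  7  8  9 10 11 12 13 14 15 16 17 18 19 20
G :  0  1  0  1  0  1  0  1  0  1  0  1  0  1  0  1  0  1  0  1  0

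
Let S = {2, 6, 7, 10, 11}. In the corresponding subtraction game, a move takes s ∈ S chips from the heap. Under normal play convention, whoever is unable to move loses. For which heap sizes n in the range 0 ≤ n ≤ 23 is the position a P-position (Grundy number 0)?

G(0) = 0
G(1) = mex{} = 0
G(2) = mex{0} = 1
G(3) = mex{0} = 1
G(4) = mex{1} = 0
G(5) = mex{1} = 0
G(6) = mex{0,0} = 1
G(7) = mex{0,0,0} = 1
G(8) = mex{1,1,0} = 2
G(9) = mex{1,1,1} = 0
G(10) = mex{2,0,1,0} = 3
G(11) = mex{0,0,0,0,0} = 1
G(12) = mex{3,1,0,1,0} = 2
G(13) = mex{1,1,1,1,1} = 0
G(14) = mex{2,2,1,0,1} = 3
G(15) = mex{0,0,2,0,0} = 1
G(16) = mex{3,3,0,1,0} = 2
G(17) = mex{1,1,3,1,1} = 0
G(18) = mex{2,2,1,2,1} = 0
G(19) = mex{0,0,2,0,2} = 1
G(20) = mex{0,3,0,3,0} = 1
G(21) = mex{1,1,3,1,3} = 0
G(22) = mex{1,2,1,2,1} = 0
G(23) = mex{0,0,2,0,2} = 1
P-positions are exactly the n with G(n) = 0.

0, 1, 4, 5, 9, 13, 17, 18, 21, 22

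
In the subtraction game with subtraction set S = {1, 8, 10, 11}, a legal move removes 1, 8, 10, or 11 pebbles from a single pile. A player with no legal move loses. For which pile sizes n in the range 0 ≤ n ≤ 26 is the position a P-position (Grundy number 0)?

G(0) = 0
G(1) = mex{0} = 1
G(2) = mex{1} = 0
G(3) = mex{0} = 1
G(4) = mex{1} = 0
G(5) = mex{0} = 1
G(6) = mex{1} = 0
G(7) = mex{0} = 1
G(8) = mex{1,0} = 2
G(9) = mex{2,1} = 0
G(10) = mex{0,0,0} = 1
G(11) = mex{1,1,1,0} = 2
G(12) = mex{2,0,0,1} = 3
G(13) = mex{3,1,1,0} = 2
G(14) = mex{2,0,0,1} = 3
G(15) = mex{3,1,1,0} = 2
G(16) = mex{2,2,0,1} = 3
G(17) = mex{3,0,1,0} = 2
G(18) = mex{2,1,2,1} = 0
G(19) = mex{0,2,0,2} = 1
G(20) = mex{1,3,1,0} = 2
G(21) = mex{2,2,2,1} = 0
G(22) = mex{0,3,3,2} = 1
G(23) = mex{1,2,2,3} = 0
G(24) = mex{0,3,3,2} = 1
G(25) = mex{1,2,2,3} = 0
G(26) = mex{0,0,3,2} = 1
P-positions are exactly the n with G(n) = 0.

0, 2, 4, 6, 9, 18, 21, 23, 25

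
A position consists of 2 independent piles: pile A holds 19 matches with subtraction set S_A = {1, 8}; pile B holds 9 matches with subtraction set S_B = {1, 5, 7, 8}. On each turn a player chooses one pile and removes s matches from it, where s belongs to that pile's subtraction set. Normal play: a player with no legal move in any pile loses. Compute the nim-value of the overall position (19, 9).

2

Pile A, S = {1, 8}:
n :  0  1  2  3  4  5  6  7  8  9 10 11 12 13 14 15 16 17 18 19
G :  0  1  0  1  0  1  0  1  2  0  1  0  1  0  1  0  1  2  0  1
G_A(19) = 1.
Pile B, S = {1, 5, 7, 8}:
n : 0 1 2 3 4 5 6 7 8 9
G : 0 1 0 1 0 1 0 1 2 3
G_B(9) = 3.
Combined Grundy value = 1 ⊕ 3 = 2.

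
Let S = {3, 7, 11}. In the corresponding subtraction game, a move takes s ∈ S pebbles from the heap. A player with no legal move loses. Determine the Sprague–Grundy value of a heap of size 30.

0

G(0) = 0
G(1) = mex{} = 0
G(2) = mex{} = 0
G(3) = mex{0} = 1
G(4) = mex{0} = 1
G(5) = mex{0} = 1
G(6) = mex{1} = 0
G(7) = mex{1,0} = 2
G(8) = mex{1,0} = 2
G(9) = mex{0,0} = 1
G(10) = mex{2,1} = 0
G(11) = mex{2,1,0} = 3
G(12) = mex{1,1,0} = 2
G(13) = mex{0,0,0} = 1
G(14) = mex{3,2,1} = 0
G(15) = mex{2,2,1} = 0
G(16) = mex{1,1,1} = 0
G(17) = mex{0,0,0} = 1
G(18) = mex{0,3,2} = 1
G(19) = mex{0,2,2} = 1
G(20) = mex{1,1,1} = 0
G(21) = mex{1,0,0} = 2
G(22) = mex{1,0,3} = 2
G(23) = mex{0,0,2} = 1
G(24) = mex{2,1,1} = 0
G(25) = mex{2,1,0} = 3
G(26) = mex{1,1,0} = 2
G(27) = mex{0,0,0} = 1
G(28) = mex{3,2,1} = 0
G(29) = mex{2,2,1} = 0
G(30) = mex{1,1,1} = 0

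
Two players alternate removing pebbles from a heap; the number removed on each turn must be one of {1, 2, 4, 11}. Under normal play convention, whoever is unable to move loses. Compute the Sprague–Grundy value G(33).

0

n :  0  1  2  3  4  5  6  7  8  9 10 11 12 13 14 15 16 17 18 19 20 21 22 23 24 25 26 27 28 29 30 31 32 33
G :  0  1  2  0  1  2  0  1  2  0  1  2  0  1  2  0  1  2  0  1  2  0  1  2  0  1  2  0  1  2  0  1  2  0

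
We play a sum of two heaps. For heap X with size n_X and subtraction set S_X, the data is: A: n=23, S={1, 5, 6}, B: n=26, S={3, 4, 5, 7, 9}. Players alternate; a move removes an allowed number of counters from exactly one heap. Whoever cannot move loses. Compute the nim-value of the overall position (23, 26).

1

Heap A, S = {1, 5, 6}:
G(0) = 0
G(1) = mex{0} = 1
G(2) = mex{1} = 0
G(3) = mex{0} = 1
G(4) = mex{1} = 0
G(5) = mex{0,0} = 1
G(6) = mex{1,1,0} = 2
G(7) = mex{2,0,1} = 3
G(8) = mex{3,1,0} = 2
G(9) = mex{2,0,1} = 3
G(10) = mex{3,1,0} = 2
G(11) = mex{2,2,1} = 0
G(12) = mex{0,3,2} = 1
G(13) = mex{1,2,3} = 0
G(14) = mex{0,3,2} = 1
G(15) = mex{1,2,3} = 0
G(16) = mex{0,0,2} = 1
G(17) = mex{1,1,0} = 2
G(18) = mex{2,0,1} = 3
G(19) = mex{3,1,0} = 2
G(20) = mex{2,0,1} = 3
G(21) = mex{3,1,0} = 2
G(22) = mex{2,2,1} = 0
G(23) = mex{0,3,2} = 1
G_A(23) = 1.
Heap B, S = {3, 4, 5, 7, 9}:
G(0) = 0
G(1) = mex{} = 0
G(2) = mex{} = 0
G(3) = mex{0} = 1
G(4) = mex{0,0} = 1
G(5) = mex{0,0,0} = 1
G(6) = mex{1,0,0} = 2
G(7) = mex{1,1,0,0} = 2
G(8) = mex{1,1,1,0} = 2
G(9) = mex{2,1,1,0,0} = 3
G(10) = mex{2,2,1,1,0} = 3
G(11) = mex{2,2,2,1,0} = 3
G(12) = mex{3,2,2,1,1} = 0
G(13) = mex{3,3,2,2,1} = 0
G(14) = mex{3,3,3,2,1} = 0
G(15) = mex{0,3,3,2,2} = 1
G(16) = mex{0,0,3,3,2} = 1
G(17) = mex{0,0,0,3,2} = 1
G(18) = mex{1,0,0,3,3} = 2
G(19) = mex{1,1,0,0,3} = 2
G(20) = mex{1,1,1,0,3} = 2
G(21) = mex{2,1,1,0,0} = 3
G(22) = mex{2,2,1,1,0} = 3
G(23) = mex{2,2,2,1,0} = 3
G(24) = mex{3,2,2,1,1} = 0
G(25) = mex{3,3,2,2,1} = 0
G(26) = mex{3,3,3,2,1} = 0
G_B(26) = 0.
Combined Grundy value = 1 ⊕ 0 = 1.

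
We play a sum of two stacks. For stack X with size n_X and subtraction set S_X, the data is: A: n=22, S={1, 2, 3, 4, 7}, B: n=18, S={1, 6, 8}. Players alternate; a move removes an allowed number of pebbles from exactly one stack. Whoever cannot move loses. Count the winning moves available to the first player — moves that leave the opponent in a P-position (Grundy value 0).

2

Stack A, S = {1, 2, 3, 4, 7}:
G(0) = 0
G(1) = mex{0} = 1
G(2) = mex{1,0} = 2
G(3) = mex{2,1,0} = 3
G(4) = mex{3,2,1,0} = 4
G(5) = mex{4,3,2,1} = 0
G(6) = mex{0,4,3,2} = 1
G(7) = mex{1,0,4,3,0} = 2
G(8) = mex{2,1,0,4,1} = 3
G(9) = mex{3,2,1,0,2} = 4
G(10) = mex{4,3,2,1,3} = 0
G(11) = mex{0,4,3,2,4} = 1
G(12) = mex{1,0,4,3,0} = 2
G(13) = mex{2,1,0,4,1} = 3
G(14) = mex{3,2,1,0,2} = 4
G(15) = mex{4,3,2,1,3} = 0
G(16) = mex{0,4,3,2,4} = 1
G(17) = mex{1,0,4,3,0} = 2
G(18) = mex{2,1,0,4,1} = 3
G(19) = mex{3,2,1,0,2} = 4
G(20) = mex{4,3,2,1,3} = 0
G(21) = mex{0,4,3,2,4} = 1
G(22) = mex{1,0,4,3,0} = 2
G_A(22) = 2.
Stack B, S = {1, 6, 8}:
G(0) = 0
G(1) = mex{0} = 1
G(2) = mex{1} = 0
G(3) = mex{0} = 1
G(4) = mex{1} = 0
G(5) = mex{0} = 1
G(6) = mex{1,0} = 2
G(7) = mex{2,1} = 0
G(8) = mex{0,0,0} = 1
G(9) = mex{1,1,1} = 0
G(10) = mex{0,0,0} = 1
G(11) = mex{1,1,1} = 0
G(12) = mex{0,2,0} = 1
G(13) = mex{1,0,1} = 2
G(14) = mex{2,1,2} = 0
G(15) = mex{0,0,0} = 1
G(16) = mex{1,1,1} = 0
G(17) = mex{0,0,0} = 1
G(18) = mex{1,1,1} = 0
G_B(18) = 0.
Combined Grundy value = 2 ⊕ 0 = 2.
A winning move leaves total XOR = 0, i.e. changes one component's Grundy value g to g ⊕ X where X is the current total.
Stack A: need g' = 2⊕2 = 0. Options: 22−1→G=1, 22−2→G=0, 22−3→G=4, 22−4→G=3, 22−7→G=0. Hits: 2.
Stack B: need g' = 0⊕2 = 2. Options: 18−1→G=1, 18−6→G=1, 18−8→G=1. Hits: 0.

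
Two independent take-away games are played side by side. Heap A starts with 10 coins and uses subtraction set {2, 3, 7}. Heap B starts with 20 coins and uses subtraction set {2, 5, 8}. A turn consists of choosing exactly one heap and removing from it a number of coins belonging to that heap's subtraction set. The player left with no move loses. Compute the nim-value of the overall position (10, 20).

Heap A, S = {2, 3, 7}:
n :  0  1  2  3  4  5  6  7  8  9 10
G :  0  0  1  1  2  0  0  1  1  2  0
G_A(10) = 0.
Heap B, S = {2, 5, 8}:
n :  0  1  2  3  4  5  6  7  8  9 10 11 12 13 14 15 16 17 18 19 20
G :  0  0  1  1  0  2  1  0  2  1  0  0  1  1  0  2  1  0  2  1  0
G_B(20) = 0.
Combined Grundy value = 0 ⊕ 0 = 0.

0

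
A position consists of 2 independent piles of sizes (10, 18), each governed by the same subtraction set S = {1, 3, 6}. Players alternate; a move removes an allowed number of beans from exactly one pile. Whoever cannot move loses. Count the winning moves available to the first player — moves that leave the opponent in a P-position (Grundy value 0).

3

All piles use S = {1, 3, 6}:
n :  0  1  2  3  4  5  6  7  8  9 10 11 12 13 14 15 16 17 18
G :  0  1  0  1  0  1  2  3  2  0  1  0  1  0  1  2  3  2  0
Pile A: G(10) = 1.
Pile B: G(18) = 0.
Combined Grundy value = 1 ⊕ 0 = 1.
A winning move leaves total XOR = 0, i.e. changes one component's Grundy value g to g ⊕ X where X is the current total.
Pile A: need g' = 1⊕1 = 0. Options: 10−1→G=0, 10−3→G=3, 10−6→G=0. Hits: 2.
Pile B: need g' = 0⊕1 = 1. Options: 18−1→G=2, 18−3→G=2, 18−6→G=1. Hits: 1.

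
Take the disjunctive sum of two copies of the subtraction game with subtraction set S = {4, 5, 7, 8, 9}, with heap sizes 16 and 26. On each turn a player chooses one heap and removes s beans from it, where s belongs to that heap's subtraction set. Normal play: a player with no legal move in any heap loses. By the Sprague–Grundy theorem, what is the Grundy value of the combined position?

All heaps use S = {4, 5, 7, 8, 9}:
n :  0  1  2  3  4  5  6  7  8  9 10 11 12 13 14 15 16 17 18 19 20 21 22 23 24 25 26
G :  0  0  0  0  1  1  1  1  2  2  2  2  3  0  0  0  0  1  1  1  1  2  2  2  2  3  0
Heap A: G(16) = 0.
Heap B: G(26) = 0.
Combined Grundy value = 0 ⊕ 0 = 0.

0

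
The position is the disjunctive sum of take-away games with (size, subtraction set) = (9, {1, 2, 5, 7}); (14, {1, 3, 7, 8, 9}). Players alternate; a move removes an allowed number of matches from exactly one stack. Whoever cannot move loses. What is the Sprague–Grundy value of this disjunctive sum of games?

Stack A, S = {1, 2, 5, 7}:
G(0) = 0
G(1) = mex{0} = 1
G(2) = mex{1,0} = 2
G(3) = mex{2,1} = 0
G(4) = mex{0,2} = 1
G(5) = mex{1,0,0} = 2
G(6) = mex{2,1,1} = 0
G(7) = mex{0,2,2,0} = 1
G(8) = mex{1,0,0,1} = 2
G(9) = mex{2,1,1,2} = 0
G_A(9) = 0.
Stack B, S = {1, 3, 7, 8, 9}:
n :  0  1  2  3  4  5  6  7  8  9 10 11 12 13 14
G :  0  1  0  1  0  1  0  1  2  3  2  3  2  3  2
G_B(14) = 2.
Combined Grundy value = 0 ⊕ 2 = 2.

2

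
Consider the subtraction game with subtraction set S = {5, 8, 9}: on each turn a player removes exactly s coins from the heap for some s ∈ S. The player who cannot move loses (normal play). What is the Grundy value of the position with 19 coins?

n :  0  1  2  3  4  5  6  7  8  9 10 11 12 13 14 15 16 17 18 19
G :  0  0  0  0  0  1  1  1  1  1  2  2  2  2  0  0  0  0  0  1

1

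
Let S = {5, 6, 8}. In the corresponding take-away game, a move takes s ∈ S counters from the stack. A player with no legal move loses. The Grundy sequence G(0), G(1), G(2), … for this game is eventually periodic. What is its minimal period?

G(0) = 0
G(1) = mex{} = 0
G(2) = mex{} = 0
G(3) = mex{} = 0
G(4) = mex{} = 0
G(5) = mex{0} = 1
G(6) = mex{0,0} = 1
G(7) = mex{0,0} = 1
G(8) = mex{0,0,0} = 1
G(9) = mex{0,0,0} = 1
G(10) = mex{1,0,0} = 2
G(11) = mex{1,1,0} = 2
G(12) = mex{1,1,0} = 2
G(13) = mex{1,1,1} = 0
G(14) = mex{1,1,1} = 0
G(15) = mex{2,1,1} = 0
G(16) = mex{2,2,1} = 0
G(17) = mex{2,2,1} = 0
G(18) = mex{0,2,2} = 1
G(19) = mex{0,0,2} = 1
G(20) = mex{0,0,2} = 1
G(21) = mex{0,0,0} = 1
G(22) = mex{0,0,0} = 1
G(23) = mex{1,0,0} = 2
G(24) = mex{1,1,0} = 2
G(25) = mex{1,1,0} = 2
G(26) = mex{1,1,1} = 0
G(27) = mex{1,1,1} = 0
G(n+13) = G(n) holds for n = 0,…,7 (a full window of length max(S) = 8), so the sequence is purely periodic with period 13.

13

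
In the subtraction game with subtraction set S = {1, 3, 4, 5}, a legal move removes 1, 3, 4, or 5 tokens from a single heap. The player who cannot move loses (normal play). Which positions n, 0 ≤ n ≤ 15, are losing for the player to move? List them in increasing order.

G(0) = 0
G(1) = mex{0} = 1
G(2) = mex{1} = 0
G(3) = mex{0,0} = 1
G(4) = mex{1,1,0} = 2
G(5) = mex{2,0,1,0} = 3
G(6) = mex{3,1,0,1} = 2
G(7) = mex{2,2,1,0} = 3
G(8) = mex{3,3,2,1} = 0
G(9) = mex{0,2,3,2} = 1
G(10) = mex{1,3,2,3} = 0
G(11) = mex{0,0,3,2} = 1
G(12) = mex{1,1,0,3} = 2
G(13) = mex{2,0,1,0} = 3
G(14) = mex{3,1,0,1} = 2
G(15) = mex{2,2,1,0} = 3
P-positions are exactly the n with G(n) = 0.

0, 2, 8, 10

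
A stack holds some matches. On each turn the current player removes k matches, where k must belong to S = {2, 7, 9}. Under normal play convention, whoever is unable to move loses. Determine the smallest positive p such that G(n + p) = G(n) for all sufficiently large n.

G(0) = 0
G(1) = mex{} = 0
G(2) = mex{0} = 1
G(3) = mex{0} = 1
G(4) = mex{1} = 0
G(5) = mex{1} = 0
G(6) = mex{0} = 1
G(7) = mex{0,0} = 1
G(8) = mex{1,0} = 2
G(9) = mex{1,1,0} = 2
G(10) = mex{2,1,0} = 3
G(11) = mex{2,0,1} = 3
G(12) = mex{3,0,1} = 2
G(13) = mex{3,1,0} = 2
G(14) = mex{2,1,0} = 3
G(15) = mex{2,2,1} = 0
G(16) = mex{3,2,1} = 0
G(17) = mex{0,3,2} = 1
G(18) = mex{0,3,2} = 1
G(19) = mex{1,2,3} = 0
G(20) = mex{1,2,3} = 0
G(21) = mex{0,3,2} = 1
G(22) = mex{0,0,2} = 1
G(23) = mex{1,0,3} = 2
G(24) = mex{1,1,0} = 2
G(25) = mex{2,1,0} = 3
G(26) = mex{2,0,1} = 3
G(27) = mex{3,0,1} = 2
G(28) = mex{3,1,0} = 2
G(29) = mex{2,1,0} = 3
G(30) = mex{2,2,1} = 0
G(31) = mex{3,2,1} = 0
G(n+15) = G(n) holds for n = 0,…,8 (a full window of length max(S) = 9), so the sequence is purely periodic with period 15.

15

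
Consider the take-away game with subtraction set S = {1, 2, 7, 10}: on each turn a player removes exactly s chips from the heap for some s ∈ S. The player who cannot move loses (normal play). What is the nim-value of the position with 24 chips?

0

n :  0  1  2  3  4  5  6  7  8  9 10 11 12 13 14 15 16 17 18 19 20 21 22 23 24
G :  0  1  2  0  1  2  0  1  2  0  1  2  0  1  2  0  1  2  0  1  2  0  1  2  0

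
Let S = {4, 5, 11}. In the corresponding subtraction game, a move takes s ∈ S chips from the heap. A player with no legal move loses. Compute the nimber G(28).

G(0) = 0
G(1) = mex{} = 0
G(2) = mex{} = 0
G(3) = mex{} = 0
G(4) = mex{0} = 1
G(5) = mex{0,0} = 1
G(6) = mex{0,0} = 1
G(7) = mex{0,0} = 1
G(8) = mex{1,0} = 2
G(9) = mex{1,1} = 0
G(10) = mex{1,1} = 0
G(11) = mex{1,1,0} = 2
G(12) = mex{2,1,0} = 3
G(13) = mex{0,2,0} = 1
G(14) = mex{0,0,0} = 1
G(15) = mex{2,0,1} = 3
G(16) = mex{3,2,1} = 0
G(17) = mex{1,3,1} = 0
G(18) = mex{1,1,1} = 0
G(19) = mex{3,1,2} = 0
G(20) = mex{0,3,0} = 1
G(21) = mex{0,0,0} = 1
G(22) = mex{0,0,2} = 1
G(23) = mex{0,0,3} = 1
G(24) = mex{1,0,1} = 2
G(25) = mex{1,1,1} = 0
G(26) = mex{1,1,3} = 0
G(27) = mex{1,1,0} = 2
G(28) = mex{2,1,0} = 3

3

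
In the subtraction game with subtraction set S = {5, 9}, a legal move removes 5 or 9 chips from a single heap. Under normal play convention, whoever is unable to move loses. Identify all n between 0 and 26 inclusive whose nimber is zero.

0, 1, 2, 3, 4, 14, 15, 16, 17, 18

n :  0  1  2  3  4  5  6  7  8  9 10 11 12 13 14 15 16 17 18 19 20 21 22 23 24 25 26
G :  0  0  0  0  0  1  1  1  1  1  2  2  2  2  0  0  0  0  0  1  1  1  1  1  2  2  2
P-positions are exactly the n with G(n) = 0.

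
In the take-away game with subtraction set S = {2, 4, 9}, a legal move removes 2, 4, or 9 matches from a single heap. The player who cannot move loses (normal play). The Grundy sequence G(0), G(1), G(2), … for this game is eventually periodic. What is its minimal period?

6

n :  0  1  2  3  4  5  6  7  8  9 10 11 12 13 14 15 16
G :  0  0  1  1  2  2  0  0  1  1  2  2  0  0  1  1  2
G(n+6) = G(n) holds for n = 0,…,8 (a full window of length max(S) = 9), so the sequence is purely periodic with period 6.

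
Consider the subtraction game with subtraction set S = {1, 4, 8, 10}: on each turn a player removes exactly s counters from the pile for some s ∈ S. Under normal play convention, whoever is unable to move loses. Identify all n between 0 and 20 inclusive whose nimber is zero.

0, 2, 5, 7, 14, 16, 19

G(0) = 0
G(1) = mex{0} = 1
G(2) = mex{1} = 0
G(3) = mex{0} = 1
G(4) = mex{1,0} = 2
G(5) = mex{2,1} = 0
G(6) = mex{0,0} = 1
G(7) = mex{1,1} = 0
G(8) = mex{0,2,0} = 1
G(9) = mex{1,0,1} = 2
G(10) = mex{2,1,0,0} = 3
G(11) = mex{3,0,1,1} = 2
G(12) = mex{2,1,2,0} = 3
G(13) = mex{3,2,0,1} = 4
G(14) = mex{4,3,1,2} = 0
G(15) = mex{0,2,0,0} = 1
G(16) = mex{1,3,1,1} = 0
G(17) = mex{0,4,2,0} = 1
G(18) = mex{1,0,3,1} = 2
G(19) = mex{2,1,2,2} = 0
G(20) = mex{0,0,3,3} = 1
P-positions are exactly the n with G(n) = 0.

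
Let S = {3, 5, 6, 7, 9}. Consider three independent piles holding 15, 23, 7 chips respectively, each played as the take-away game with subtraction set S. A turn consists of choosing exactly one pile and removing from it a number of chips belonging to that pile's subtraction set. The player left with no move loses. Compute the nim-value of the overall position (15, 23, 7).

0

All piles use S = {3, 5, 6, 7, 9}:
G(0) = 0
G(1) = mex{} = 0
G(2) = mex{} = 0
G(3) = mex{0} = 1
G(4) = mex{0} = 1
G(5) = mex{0,0} = 1
G(6) = mex{1,0,0} = 2
G(7) = mex{1,0,0,0} = 2
G(8) = mex{1,1,0,0} = 2
G(9) = mex{2,1,1,0,0} = 3
G(10) = mex{2,1,1,1,0} = 3
G(11) = mex{2,2,1,1,0} = 3
G(12) = mex{3,2,2,1,1} = 0
G(13) = mex{3,2,2,2,1} = 0
G(14) = mex{3,3,2,2,1} = 0
G(15) = mex{0,3,3,2,2} = 1
G(16) = mex{0,3,3,3,2} = 1
G(17) = mex{0,0,3,3,2} = 1
G(18) = mex{1,0,0,3,3} = 2
G(19) = mex{1,0,0,0,3} = 2
G(20) = mex{1,1,0,0,3} = 2
G(21) = mex{2,1,1,0,0} = 3
G(22) = mex{2,1,1,1,0} = 3
G(23) = mex{2,2,1,1,0} = 3
Pile A: G(15) = 1.
Pile B: G(23) = 3.
Pile C: G(7) = 2.
Combined Grundy value = 1 ⊕ 3 ⊕ 2 = 0.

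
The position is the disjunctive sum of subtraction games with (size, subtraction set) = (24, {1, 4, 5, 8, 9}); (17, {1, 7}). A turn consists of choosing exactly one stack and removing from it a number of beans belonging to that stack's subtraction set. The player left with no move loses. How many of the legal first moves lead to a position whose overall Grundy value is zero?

Stack A, S = {1, 4, 5, 8, 9}:
n :  0  1  2  3  4  5  6  7  8  9 10 11 12 13 14 15 16 17 18 19 20 21 22 23 24
G :  0  1  0  1  2  3  2  3  4  5  4  5  0  1  0  1  2  3  2  3  4  5  4  5  0
G_A(24) = 0.
Stack B, S = {1, 7}:
G(0) = 0
G(1) = mex{0} = 1
G(2) = mex{1} = 0
G(3) = mex{0} = 1
G(4) = mex{1} = 0
G(5) = mex{0} = 1
G(6) = mex{1} = 0
G(7) = mex{0,0} = 1
G(8) = mex{1,1} = 0
G(9) = mex{0,0} = 1
G(10) = mex{1,1} = 0
G(11) = mex{0,0} = 1
G(12) = mex{1,1} = 0
G(13) = mex{0,0} = 1
G(14) = mex{1,1} = 0
G(15) = mex{0,0} = 1
G(16) = mex{1,1} = 0
G(17) = mex{0,0} = 1
G_B(17) = 1.
Combined Grundy value = 0 ⊕ 1 = 1.
A winning move leaves total XOR = 0, i.e. changes one component's Grundy value g to g ⊕ X where X is the current total.
Stack A: need g' = 0⊕1 = 1. Options: 24−1→G=5, 24−4→G=4, 24−5→G=3, 24−8→G=2, 24−9→G=1. Hits: 1.
Stack B: need g' = 1⊕1 = 0. Options: 17−1→G=0, 17−7→G=0. Hits: 2.

3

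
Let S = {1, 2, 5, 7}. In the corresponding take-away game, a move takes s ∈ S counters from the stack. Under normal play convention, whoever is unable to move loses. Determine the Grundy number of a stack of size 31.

1

G(0) = 0
G(1) = mex{0} = 1
G(2) = mex{1,0} = 2
G(3) = mex{2,1} = 0
G(4) = mex{0,2} = 1
G(5) = mex{1,0,0} = 2
G(6) = mex{2,1,1} = 0
G(7) = mex{0,2,2,0} = 1
G(8) = mex{1,0,0,1} = 2
G(9) = mex{2,1,1,2} = 0
G(10) = mex{0,2,2,0} = 1
G(11) = mex{1,0,0,1} = 2
G(12) = mex{2,1,1,2} = 0
G(13) = mex{0,2,2,0} = 1
G(14) = mex{1,0,0,1} = 2
G(15) = mex{2,1,1,2} = 0
G(16) = mex{0,2,2,0} = 1
G(17) = mex{1,0,0,1} = 2
G(18) = mex{2,1,1,2} = 0
G(19) = mex{0,2,2,0} = 1
G(20) = mex{1,0,0,1} = 2
G(21) = mex{2,1,1,2} = 0
G(22) = mex{0,2,2,0} = 1
G(23) = mex{1,0,0,1} = 2
G(24) = mex{2,1,1,2} = 0
G(25) = mex{0,2,2,0} = 1
G(26) = mex{1,0,0,1} = 2
G(27) = mex{2,1,1,2} = 0
G(28) = mex{0,2,2,0} = 1
G(29) = mex{1,0,0,1} = 2
G(30) = mex{2,1,1,2} = 0
G(31) = mex{0,2,2,0} = 1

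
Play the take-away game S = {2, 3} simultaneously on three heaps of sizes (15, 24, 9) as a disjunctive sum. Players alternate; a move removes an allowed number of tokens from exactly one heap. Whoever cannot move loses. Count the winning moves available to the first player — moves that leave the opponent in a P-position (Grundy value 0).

All heaps use S = {2, 3}:
G(0) = 0
G(1) = mex{} = 0
G(2) = mex{0} = 1
G(3) = mex{0,0} = 1
G(4) = mex{1,0} = 2
G(5) = mex{1,1} = 0
G(6) = mex{2,1} = 0
G(7) = mex{0,2} = 1
G(8) = mex{0,0} = 1
G(9) = mex{1,0} = 2
G(10) = mex{1,1} = 0
G(11) = mex{2,1} = 0
G(12) = mex{0,2} = 1
G(13) = mex{0,0} = 1
G(14) = mex{1,0} = 2
G(15) = mex{1,1} = 0
G(16) = mex{2,1} = 0
G(17) = mex{0,2} = 1
G(18) = mex{0,0} = 1
G(19) = mex{1,0} = 2
G(20) = mex{1,1} = 0
G(21) = mex{2,1} = 0
G(22) = mex{0,2} = 1
G(23) = mex{0,0} = 1
G(24) = mex{1,0} = 2
Heap A: G(15) = 0.
Heap B: G(24) = 2.
Heap C: G(9) = 2.
Combined Grundy value = 0 ⊕ 2 ⊕ 2 = 0.
A winning move leaves total XOR = 0, i.e. changes one component's Grundy value g to g ⊕ X where X is the current total.
Heap A: target g' = 0⊕0 = 0, but every legal move changes the Grundy value (mex property), so 0 moves.
Heap B: target g' = 2⊕0 = 2, but every legal move changes the Grundy value (mex property), so 0 moves.
Heap C: target g' = 2⊕0 = 2, but every legal move changes the Grundy value (mex property), so 0 moves.

0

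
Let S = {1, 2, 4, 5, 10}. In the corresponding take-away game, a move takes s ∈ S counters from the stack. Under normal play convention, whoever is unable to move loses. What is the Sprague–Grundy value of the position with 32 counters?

n :  0  1  2  3  4  5  6  7  8  9 10 11 12 13 14 15 16 17 18 19 20 21 22 23 24 25 26 27 28 29 30 31 32
G :  0  1  2  0  1  2  0  1  2  0  1  2  0  1  2  0  1  2  0  1  2  0  1  2  0  1  2  0  1  2  0  1  2

2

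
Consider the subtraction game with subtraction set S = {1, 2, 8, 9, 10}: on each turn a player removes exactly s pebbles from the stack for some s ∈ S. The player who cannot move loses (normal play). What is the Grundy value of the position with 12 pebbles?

3

G(0) = 0
G(1) = mex{0} = 1
G(2) = mex{1,0} = 2
G(3) = mex{2,1} = 0
G(4) = mex{0,2} = 1
G(5) = mex{1,0} = 2
G(6) = mex{2,1} = 0
G(7) = mex{0,2} = 1
G(8) = mex{1,0,0} = 2
G(9) = mex{2,1,1,0} = 3
G(10) = mex{3,2,2,1,0} = 4
G(11) = mex{4,3,0,2,1} = 5
G(12) = mex{5,4,1,0,2} = 3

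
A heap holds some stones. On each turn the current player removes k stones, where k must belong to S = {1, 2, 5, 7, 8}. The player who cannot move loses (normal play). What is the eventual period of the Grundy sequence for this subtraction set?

3

n :  0  1  2  3  4  5  6  7  8  9 10 11 12 13 14
G :  0  1  2  0  1  2  0  1  2  0  1  2  0  1  2
G(n+3) = G(n) holds for n = 0,…,7 (a full window of length max(S) = 8), so the sequence is purely periodic with period 3.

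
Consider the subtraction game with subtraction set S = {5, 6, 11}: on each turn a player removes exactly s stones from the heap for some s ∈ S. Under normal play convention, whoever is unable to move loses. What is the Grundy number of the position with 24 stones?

G(0) = 0
G(1) = mex{} = 0
G(2) = mex{} = 0
G(3) = mex{} = 0
G(4) = mex{} = 0
G(5) = mex{0} = 1
G(6) = mex{0,0} = 1
G(7) = mex{0,0} = 1
G(8) = mex{0,0} = 1
G(9) = mex{0,0} = 1
G(10) = mex{1,0} = 2
G(11) = mex{1,1,0} = 2
G(12) = mex{1,1,0} = 2
G(13) = mex{1,1,0} = 2
G(14) = mex{1,1,0} = 2
G(15) = mex{2,1,0} = 3
G(16) = mex{2,2,1} = 0
G(17) = mex{2,2,1} = 0
G(18) = mex{2,2,1} = 0
G(19) = mex{2,2,1} = 0
G(20) = mex{3,2,1} = 0
G(21) = mex{0,3,2} = 1
G(22) = mex{0,0,2} = 1
G(23) = mex{0,0,2} = 1
G(24) = mex{0,0,2} = 1

1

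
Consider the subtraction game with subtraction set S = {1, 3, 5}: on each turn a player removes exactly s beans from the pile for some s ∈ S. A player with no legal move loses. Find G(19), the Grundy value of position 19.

n :  0  1  2  3  4  5  6  7  8  9 10 11 12 13 14 15 16 17 18 19
G :  0  1  0  1  0  1  0  1  0  1  0  1  0  1  0  1  0  1  0  1

1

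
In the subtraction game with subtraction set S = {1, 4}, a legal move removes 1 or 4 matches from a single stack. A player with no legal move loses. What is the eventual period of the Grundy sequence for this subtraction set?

n :  0  1  2  3  4  5  6  7  8  9 10 11 12 13 14
G :  0  1  0  1  2  0  1  0  1  2  0  1  0  1  2
G(n+5) = G(n) holds for n = 0,…,3 (a full window of length max(S) = 4), so the sequence is purely periodic with period 5.

5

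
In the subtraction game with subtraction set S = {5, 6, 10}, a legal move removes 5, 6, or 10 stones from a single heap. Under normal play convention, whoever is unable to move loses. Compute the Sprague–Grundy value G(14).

2

G(0) = 0
G(1) = mex{} = 0
G(2) = mex{} = 0
G(3) = mex{} = 0
G(4) = mex{} = 0
G(5) = mex{0} = 1
G(6) = mex{0,0} = 1
G(7) = mex{0,0} = 1
G(8) = mex{0,0} = 1
G(9) = mex{0,0} = 1
G(10) = mex{1,0,0} = 2
G(11) = mex{1,1,0} = 2
G(12) = mex{1,1,0} = 2
G(13) = mex{1,1,0} = 2
G(14) = mex{1,1,0} = 2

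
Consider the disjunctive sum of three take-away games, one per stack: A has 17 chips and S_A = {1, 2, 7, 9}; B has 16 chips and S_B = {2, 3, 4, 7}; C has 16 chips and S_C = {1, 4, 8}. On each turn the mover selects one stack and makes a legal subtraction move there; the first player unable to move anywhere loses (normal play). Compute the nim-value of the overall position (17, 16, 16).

0

Stack A, S = {1, 2, 7, 9}:
n :  0  1  2  3  4  5  6  7  8  9 10 11 12 13 14 15 16 17
G :  0  1  2  0  1  2  0  1  2  3  4  0  1  2  0  1  2  0
G_A(17) = 0.
Stack B, S = {2, 3, 4, 7}:
G(0) = 0
G(1) = mex{} = 0
G(2) = mex{0} = 1
G(3) = mex{0,0} = 1
G(4) = mex{1,0,0} = 2
G(5) = mex{1,1,0} = 2
G(6) = mex{2,1,1} = 0
G(7) = mex{2,2,1,0} = 3
G(8) = mex{0,2,2,0} = 1
G(9) = mex{3,0,2,1} = 4
G(10) = mex{1,3,0,1} = 2
G(11) = mex{4,1,3,2} = 0
G(12) = mex{2,4,1,2} = 0
G(13) = mex{0,2,4,0} = 1
G(14) = mex{0,0,2,3} = 1
G(15) = mex{1,0,0,1} = 2
G(16) = mex{1,1,0,4} = 2
G_B(16) = 2.
Stack C, S = {1, 4, 8}:
n :  0  1  2  3  4  5  6  7  8  9 10 11 12 13 14 15 16
G :  0  1  0  1  2  0  1  0  1  2  3  2  0  1  0  1  2
G_C(16) = 2.
Combined Grundy value = 0 ⊕ 2 ⊕ 2 = 0.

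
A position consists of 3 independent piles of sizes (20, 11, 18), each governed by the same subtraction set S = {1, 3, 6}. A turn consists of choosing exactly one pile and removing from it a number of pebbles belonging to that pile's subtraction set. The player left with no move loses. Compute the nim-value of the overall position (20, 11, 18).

0

All piles use S = {1, 3, 6}:
G(0) = 0
G(1) = mex{0} = 1
G(2) = mex{1} = 0
G(3) = mex{0,0} = 1
G(4) = mex{1,1} = 0
G(5) = mex{0,0} = 1
G(6) = mex{1,1,0} = 2
G(7) = mex{2,0,1} = 3
G(8) = mex{3,1,0} = 2
G(9) = mex{2,2,1} = 0
G(10) = mex{0,3,0} = 1
G(11) = mex{1,2,1} = 0
G(12) = mex{0,0,2} = 1
G(13) = mex{1,1,3} = 0
G(14) = mex{0,0,2} = 1
G(15) = mex{1,1,0} = 2
G(16) = mex{2,0,1} = 3
G(17) = mex{3,1,0} = 2
G(18) = mex{2,2,1} = 0
G(19) = mex{0,3,0} = 1
G(20) = mex{1,2,1} = 0
Pile A: G(20) = 0.
Pile B: G(11) = 0.
Pile C: G(18) = 0.
Combined Grundy value = 0 ⊕ 0 ⊕ 0 = 0.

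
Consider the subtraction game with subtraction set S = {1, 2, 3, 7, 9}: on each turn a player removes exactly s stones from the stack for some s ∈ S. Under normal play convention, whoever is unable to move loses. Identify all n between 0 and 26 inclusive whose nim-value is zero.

n :  0  1  2  3  4  5  6  7  8  9 10 11 12 13 14 15 16 17 18 19 20 21 22 23 24 25 26
G :  0  1  2  3  0  1  2  3  0  1  2  3  0  1  2  3  0  1  2  3  0  1  2  3  0  1  2
P-positions are exactly the n with G(n) = 0.

0, 4, 8, 12, 16, 20, 24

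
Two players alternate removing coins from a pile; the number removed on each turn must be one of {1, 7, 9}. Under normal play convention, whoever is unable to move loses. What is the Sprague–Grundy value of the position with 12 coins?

0

G(0) = 0
G(1) = mex{0} = 1
G(2) = mex{1} = 0
G(3) = mex{0} = 1
G(4) = mex{1} = 0
G(5) = mex{0} = 1
G(6) = mex{1} = 0
G(7) = mex{0,0} = 1
G(8) = mex{1,1} = 0
G(9) = mex{0,0,0} = 1
G(10) = mex{1,1,1} = 0
G(11) = mex{0,0,0} = 1
G(12) = mex{1,1,1} = 0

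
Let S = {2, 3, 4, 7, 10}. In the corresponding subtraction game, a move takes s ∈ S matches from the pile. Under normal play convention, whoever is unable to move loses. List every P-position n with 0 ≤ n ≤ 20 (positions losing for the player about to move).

0, 1, 6, 12, 17, 18

G(0) = 0
G(1) = mex{} = 0
G(2) = mex{0} = 1
G(3) = mex{0,0} = 1
G(4) = mex{1,0,0} = 2
G(5) = mex{1,1,0} = 2
G(6) = mex{2,1,1} = 0
G(7) = mex{2,2,1,0} = 3
G(8) = mex{0,2,2,0} = 1
G(9) = mex{3,0,2,1} = 4
G(10) = mex{1,3,0,1,0} = 2
G(11) = mex{4,1,3,2,0} = 5
G(12) = mex{2,4,1,2,1} = 0
G(13) = mex{5,2,4,0,1} = 3
G(14) = mex{0,5,2,3,2} = 1
G(15) = mex{3,0,5,1,2} = 4
G(16) = mex{1,3,0,4,0} = 2
G(17) = mex{4,1,3,2,3} = 0
G(18) = mex{2,4,1,5,1} = 0
G(19) = mex{0,2,4,0,4} = 1
G(20) = mex{0,0,2,3,2} = 1
P-positions are exactly the n with G(n) = 0.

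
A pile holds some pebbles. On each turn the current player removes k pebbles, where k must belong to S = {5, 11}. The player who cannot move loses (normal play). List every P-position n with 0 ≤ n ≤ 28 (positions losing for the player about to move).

0, 1, 2, 3, 4, 10, 16, 17, 18, 19, 20, 26

G(0) = 0
G(1) = mex{} = 0
G(2) = mex{} = 0
G(3) = mex{} = 0
G(4) = mex{} = 0
G(5) = mex{0} = 1
G(6) = mex{0} = 1
G(7) = mex{0} = 1
G(8) = mex{0} = 1
G(9) = mex{0} = 1
G(10) = mex{1} = 0
G(11) = mex{1,0} = 2
G(12) = mex{1,0} = 2
G(13) = mex{1,0} = 2
G(14) = mex{1,0} = 2
G(15) = mex{0,0} = 1
G(16) = mex{2,1} = 0
G(17) = mex{2,1} = 0
G(18) = mex{2,1} = 0
G(19) = mex{2,1} = 0
G(20) = mex{1,1} = 0
G(21) = mex{0,0} = 1
G(22) = mex{0,2} = 1
G(23) = mex{0,2} = 1
G(24) = mex{0,2} = 1
G(25) = mex{0,2} = 1
G(26) = mex{1,1} = 0
G(27) = mex{1,0} = 2
G(28) = mex{1,0} = 2
P-positions are exactly the n with G(n) = 0.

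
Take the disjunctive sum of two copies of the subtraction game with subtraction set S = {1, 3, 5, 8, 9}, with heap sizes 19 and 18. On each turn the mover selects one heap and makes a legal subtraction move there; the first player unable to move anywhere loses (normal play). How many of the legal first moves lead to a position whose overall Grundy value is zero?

3

All heaps use S = {1, 3, 5, 8, 9}:
G(0) = 0
G(1) = mex{0} = 1
G(2) = mex{1} = 0
G(3) = mex{0,0} = 1
G(4) = mex{1,1} = 0
G(5) = mex{0,0,0} = 1
G(6) = mex{1,1,1} = 0
G(7) = mex{0,0,0} = 1
G(8) = mex{1,1,1,0} = 2
G(9) = mex{2,0,0,1,0} = 3
G(10) = mex{3,1,1,0,1} = 2
G(11) = mex{2,2,0,1,0} = 3
G(12) = mex{3,3,1,0,1} = 2
G(13) = mex{2,2,2,1,0} = 3
G(14) = mex{3,3,3,0,1} = 2
G(15) = mex{2,2,2,1,0} = 3
G(16) = mex{3,3,3,2,1} = 0
G(17) = mex{0,2,2,3,2} = 1
G(18) = mex{1,3,3,2,3} = 0
G(19) = mex{0,0,2,3,2} = 1
Heap A: G(19) = 1.
Heap B: G(18) = 0.
Combined Grundy value = 1 ⊕ 0 = 1.
A winning move leaves total XOR = 0, i.e. changes one component's Grundy value g to g ⊕ X where X is the current total.
Heap A: need g' = 1⊕1 = 0. Options: 19−1→G=0, 19−3→G=0, 19−5→G=2, 19−8→G=3, 19−9→G=2. Hits: 2.
Heap B: need g' = 0⊕1 = 1. Options: 18−1→G=1, 18−3→G=3, 18−5→G=3, 18−8→G=2, 18−9→G=3. Hits: 1.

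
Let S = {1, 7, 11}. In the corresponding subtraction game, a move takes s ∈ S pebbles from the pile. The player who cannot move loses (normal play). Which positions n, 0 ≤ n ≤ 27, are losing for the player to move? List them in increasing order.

0, 2, 4, 6, 8, 10, 12, 14, 16, 18, 20, 22, 24, 26

G(0) = 0
G(1) = mex{0} = 1
G(2) = mex{1} = 0
G(3) = mex{0} = 1
G(4) = mex{1} = 0
G(5) = mex{0} = 1
G(6) = mex{1} = 0
G(7) = mex{0,0} = 1
G(8) = mex{1,1} = 0
G(9) = mex{0,0} = 1
G(10) = mex{1,1} = 0
G(11) = mex{0,0,0} = 1
G(12) = mex{1,1,1} = 0
G(13) = mex{0,0,0} = 1
G(14) = mex{1,1,1} = 0
G(15) = mex{0,0,0} = 1
G(16) = mex{1,1,1} = 0
G(17) = mex{0,0,0} = 1
G(18) = mex{1,1,1} = 0
G(19) = mex{0,0,0} = 1
G(20) = mex{1,1,1} = 0
G(21) = mex{0,0,0} = 1
G(22) = mex{1,1,1} = 0
G(23) = mex{0,0,0} = 1
G(24) = mex{1,1,1} = 0
G(25) = mex{0,0,0} = 1
G(26) = mex{1,1,1} = 0
G(27) = mex{0,0,0} = 1
P-positions are exactly the n with G(n) = 0.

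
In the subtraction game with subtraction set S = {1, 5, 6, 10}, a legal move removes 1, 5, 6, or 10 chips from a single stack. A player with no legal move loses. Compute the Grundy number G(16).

1

G(0) = 0
G(1) = mex{0} = 1
G(2) = mex{1} = 0
G(3) = mex{0} = 1
G(4) = mex{1} = 0
G(5) = mex{0,0} = 1
G(6) = mex{1,1,0} = 2
G(7) = mex{2,0,1} = 3
G(8) = mex{3,1,0} = 2
G(9) = mex{2,0,1} = 3
G(10) = mex{3,1,0,0} = 2
G(11) = mex{2,2,1,1} = 0
G(12) = mex{0,3,2,0} = 1
G(13) = mex{1,2,3,1} = 0
G(14) = mex{0,3,2,0} = 1
G(15) = mex{1,2,3,1} = 0
G(16) = mex{0,0,2,2} = 1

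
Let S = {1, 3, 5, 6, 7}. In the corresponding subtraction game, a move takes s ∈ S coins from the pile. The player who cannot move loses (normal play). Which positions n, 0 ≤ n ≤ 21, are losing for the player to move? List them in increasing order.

0, 2, 4, 12, 14, 16

G(0) = 0
G(1) = mex{0} = 1
G(2) = mex{1} = 0
G(3) = mex{0,0} = 1
G(4) = mex{1,1} = 0
G(5) = mex{0,0,0} = 1
G(6) = mex{1,1,1,0} = 2
G(7) = mex{2,0,0,1,0} = 3
G(8) = mex{3,1,1,0,1} = 2
G(9) = mex{2,2,0,1,0} = 3
G(10) = mex{3,3,1,0,1} = 2
G(11) = mex{2,2,2,1,0} = 3
G(12) = mex{3,3,3,2,1} = 0
G(13) = mex{0,2,2,3,2} = 1
G(14) = mex{1,3,3,2,3} = 0
G(15) = mex{0,0,2,3,2} = 1
G(16) = mex{1,1,3,2,3} = 0
G(17) = mex{0,0,0,3,2} = 1
G(18) = mex{1,1,1,0,3} = 2
G(19) = mex{2,0,0,1,0} = 3
G(20) = mex{3,1,1,0,1} = 2
G(21) = mex{2,2,0,1,0} = 3
P-positions are exactly the n with G(n) = 0.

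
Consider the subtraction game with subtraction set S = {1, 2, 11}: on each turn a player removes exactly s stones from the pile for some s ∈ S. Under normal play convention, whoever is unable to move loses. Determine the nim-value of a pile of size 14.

G(0) = 0
G(1) = mex{0} = 1
G(2) = mex{1,0} = 2
G(3) = mex{2,1} = 0
G(4) = mex{0,2} = 1
G(5) = mex{1,0} = 2
G(6) = mex{2,1} = 0
G(7) = mex{0,2} = 1
G(8) = mex{1,0} = 2
G(9) = mex{2,1} = 0
G(10) = mex{0,2} = 1
G(11) = mex{1,0,0} = 2
G(12) = mex{2,1,1} = 0
G(13) = mex{0,2,2} = 1
G(14) = mex{1,0,0} = 2

2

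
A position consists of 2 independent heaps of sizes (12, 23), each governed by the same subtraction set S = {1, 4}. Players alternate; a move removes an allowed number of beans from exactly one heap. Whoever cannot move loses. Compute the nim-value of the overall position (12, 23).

All heaps use S = {1, 4}:
n :  0  1  2  3  4  5  6  7  8  9 10 11 12 13 14 15 16 17 18 19 20 21 22 23
G :  0  1  0  1  2  0  1  0  1  2  0  1  0  1  2  0  1  0  1  2  0  1  0  1
Heap A: G(12) = 0.
Heap B: G(23) = 1.
Combined Grundy value = 0 ⊕ 1 = 1.

1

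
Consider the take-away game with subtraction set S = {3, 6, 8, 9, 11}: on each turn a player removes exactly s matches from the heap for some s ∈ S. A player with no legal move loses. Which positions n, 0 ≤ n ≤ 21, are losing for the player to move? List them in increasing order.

0, 1, 2, 14, 15, 16

G(0) = 0
G(1) = mex{} = 0
G(2) = mex{} = 0
G(3) = mex{0} = 1
G(4) = mex{0} = 1
G(5) = mex{0} = 1
G(6) = mex{1,0} = 2
G(7) = mex{1,0} = 2
G(8) = mex{1,0,0} = 2
G(9) = mex{2,1,0,0} = 3
G(10) = mex{2,1,0,0} = 3
G(11) = mex{2,1,1,0,0} = 3
G(12) = mex{3,2,1,1,0} = 4
G(13) = mex{3,2,1,1,0} = 4
G(14) = mex{3,2,2,1,1} = 0
G(15) = mex{4,3,2,2,1} = 0
G(16) = mex{4,3,2,2,1} = 0
G(17) = mex{0,3,3,2,2} = 1
G(18) = mex{0,4,3,3,2} = 1
G(19) = mex{0,4,3,3,2} = 1
G(20) = mex{1,0,4,3,3} = 2
G(21) = mex{1,0,4,4,3} = 2
P-positions are exactly the n with G(n) = 0.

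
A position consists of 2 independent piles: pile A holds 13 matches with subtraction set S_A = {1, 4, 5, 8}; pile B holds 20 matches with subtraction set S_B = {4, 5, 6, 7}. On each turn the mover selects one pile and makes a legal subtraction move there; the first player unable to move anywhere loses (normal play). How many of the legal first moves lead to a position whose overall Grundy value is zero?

Pile A, S = {1, 4, 5, 8}:
G(0) = 0
G(1) = mex{0} = 1
G(2) = mex{1} = 0
G(3) = mex{0} = 1
G(4) = mex{1,0} = 2
G(5) = mex{2,1,0} = 3
G(6) = mex{3,0,1} = 2
G(7) = mex{2,1,0} = 3
G(8) = mex{3,2,1,0} = 4
G(9) = mex{4,3,2,1} = 0
G(10) = mex{0,2,3,0} = 1
G(11) = mex{1,3,2,1} = 0
G(12) = mex{0,4,3,2} = 1
G(13) = mex{1,0,4,3} = 2
G_A(13) = 2.
Pile B, S = {4, 5, 6, 7}:
G(0) = 0
G(1) = mex{} = 0
G(2) = mex{} = 0
G(3) = mex{} = 0
G(4) = mex{0} = 1
G(5) = mex{0,0} = 1
G(6) = mex{0,0,0} = 1
G(7) = mex{0,0,0,0} = 1
G(8) = mex{1,0,0,0} = 2
G(9) = mex{1,1,0,0} = 2
G(10) = mex{1,1,1,0} = 2
G(11) = mex{1,1,1,1} = 0
G(12) = mex{2,1,1,1} = 0
G(13) = mex{2,2,1,1} = 0
G(14) = mex{2,2,2,1} = 0
G(15) = mex{0,2,2,2} = 1
G(16) = mex{0,0,2,2} = 1
G(17) = mex{0,0,0,2} = 1
G(18) = mex{0,0,0,0} = 1
G(19) = mex{1,0,0,0} = 2
G(20) = mex{1,1,0,0} = 2
G_B(20) = 2.
Combined Grundy value = 2 ⊕ 2 = 0.
A winning move leaves total XOR = 0, i.e. changes one component's Grundy value g to g ⊕ X where X is the current total.
Pile A: target g' = 2⊕0 = 2, but every legal move changes the Grundy value (mex property), so 0 moves.
Pile B: target g' = 2⊕0 = 2, but every legal move changes the Grundy value (mex property), so 0 moves.

0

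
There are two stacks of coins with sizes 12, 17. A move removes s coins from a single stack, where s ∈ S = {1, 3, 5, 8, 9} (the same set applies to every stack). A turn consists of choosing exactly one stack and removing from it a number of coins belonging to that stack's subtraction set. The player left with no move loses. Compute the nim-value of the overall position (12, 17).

3

All stacks use S = {1, 3, 5, 8, 9}:
G(0) = 0
G(1) = mex{0} = 1
G(2) = mex{1} = 0
G(3) = mex{0,0} = 1
G(4) = mex{1,1} = 0
G(5) = mex{0,0,0} = 1
G(6) = mex{1,1,1} = 0
G(7) = mex{0,0,0} = 1
G(8) = mex{1,1,1,0} = 2
G(9) = mex{2,0,0,1,0} = 3
G(10) = mex{3,1,1,0,1} = 2
G(11) = mex{2,2,0,1,0} = 3
G(12) = mex{3,3,1,0,1} = 2
G(13) = mex{2,2,2,1,0} = 3
G(14) = mex{3,3,3,0,1} = 2
G(15) = mex{2,2,2,1,0} = 3
G(16) = mex{3,3,3,2,1} = 0
G(17) = mex{0,2,2,3,2} = 1
Stack A: G(12) = 2.
Stack B: G(17) = 1.
Combined Grundy value = 2 ⊕ 1 = 3.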